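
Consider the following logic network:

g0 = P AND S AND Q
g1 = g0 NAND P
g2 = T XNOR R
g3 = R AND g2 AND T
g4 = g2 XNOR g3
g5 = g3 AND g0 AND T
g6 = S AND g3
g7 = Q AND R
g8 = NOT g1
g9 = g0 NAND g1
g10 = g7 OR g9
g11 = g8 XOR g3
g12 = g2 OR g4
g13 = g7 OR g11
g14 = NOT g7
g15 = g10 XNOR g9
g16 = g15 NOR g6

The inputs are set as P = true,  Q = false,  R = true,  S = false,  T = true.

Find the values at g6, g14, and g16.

g0 = P AND S AND Q = true AND false AND false = false
g1 = g0 NAND P = false NAND true = true
g2 = T XNOR R = true XNOR true = true
g3 = R AND g2 AND T = true AND true AND true = true
g6 = S AND g3 = false AND true = false
g7 = Q AND R = false AND true = false
g9 = g0 NAND g1 = false NAND true = true
g10 = g7 OR g9 = false OR true = true
g14 = NOT g7 = NOT false = true
g15 = g10 XNOR g9 = true XNOR true = true
g16 = g15 NOR g6 = true NOR false = false

g6 = false  g14 = true  g16 = false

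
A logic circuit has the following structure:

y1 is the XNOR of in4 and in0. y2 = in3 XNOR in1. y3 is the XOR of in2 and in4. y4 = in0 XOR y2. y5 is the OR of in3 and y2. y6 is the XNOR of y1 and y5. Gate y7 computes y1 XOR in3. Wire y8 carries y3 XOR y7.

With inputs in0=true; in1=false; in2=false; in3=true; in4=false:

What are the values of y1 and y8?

y1 = in4 XNOR in0 = false XNOR true = false
y3 = in2 XOR in4 = false XOR false = false
y7 = y1 XOR in3 = false XOR true = true
y8 = y3 XOR y7 = false XOR true = true

y1 = false  y8 = true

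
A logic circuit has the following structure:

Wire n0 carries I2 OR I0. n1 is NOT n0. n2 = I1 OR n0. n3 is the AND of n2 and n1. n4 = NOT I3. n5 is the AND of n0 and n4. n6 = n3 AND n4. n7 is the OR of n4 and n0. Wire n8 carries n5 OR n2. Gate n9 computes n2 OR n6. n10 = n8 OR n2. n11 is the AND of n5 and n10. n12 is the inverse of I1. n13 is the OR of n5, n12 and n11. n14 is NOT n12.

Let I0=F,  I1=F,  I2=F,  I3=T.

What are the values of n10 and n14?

n0 = I2 OR I0 = F OR F = F
n2 = I1 OR n0 = F OR F = F
n4 = NOT I3 = NOT T = F
n5 = n0 AND n4 = F AND F = F
n8 = n5 OR n2 = F OR F = F
n10 = n8 OR n2 = F OR F = F
n12 = NOT I1 = NOT F = T
n14 = NOT n12 = NOT T = F

n10 = F, n14 = F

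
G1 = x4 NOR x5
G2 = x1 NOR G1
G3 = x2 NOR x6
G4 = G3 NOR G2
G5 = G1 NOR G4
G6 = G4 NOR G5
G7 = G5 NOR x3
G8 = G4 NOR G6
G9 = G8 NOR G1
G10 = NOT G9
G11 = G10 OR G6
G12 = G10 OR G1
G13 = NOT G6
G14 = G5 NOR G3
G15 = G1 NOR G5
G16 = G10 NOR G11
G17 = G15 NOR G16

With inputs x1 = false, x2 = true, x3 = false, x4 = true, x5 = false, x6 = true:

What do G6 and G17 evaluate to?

G6 = false, G17 = true

G1 = x4 NOR x5 = true NOR false = false
G2 = x1 NOR G1 = false NOR false = true
G3 = x2 NOR x6 = true NOR true = false
G4 = G3 NOR G2 = false NOR true = false
G5 = G1 NOR G4 = false NOR false = true
G6 = G4 NOR G5 = false NOR true = false
G8 = G4 NOR G6 = false NOR false = true
G9 = G8 NOR G1 = true NOR false = false
G10 = NOT G9 = NOT false = true
G11 = G10 OR G6 = true OR false = true
G15 = G1 NOR G5 = false NOR true = false
G16 = G10 NOR G11 = true NOR true = false
G17 = G15 NOR G16 = false NOR false = true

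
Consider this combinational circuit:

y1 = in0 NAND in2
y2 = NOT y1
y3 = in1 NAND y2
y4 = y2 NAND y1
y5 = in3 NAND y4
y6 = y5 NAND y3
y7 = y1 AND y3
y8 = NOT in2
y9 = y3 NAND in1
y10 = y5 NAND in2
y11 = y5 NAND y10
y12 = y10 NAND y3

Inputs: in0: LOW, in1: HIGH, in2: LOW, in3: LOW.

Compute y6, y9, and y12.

y6 = LOW  y9 = LOW  y12 = LOW

y1 = in0 NAND in2 = LOW NAND LOW = HIGH
y2 = NOT y1 = NOT HIGH = LOW
y3 = in1 NAND y2 = HIGH NAND LOW = HIGH
y4 = y2 NAND y1 = LOW NAND HIGH = HIGH
y5 = in3 NAND y4 = LOW NAND HIGH = HIGH
y6 = y5 NAND y3 = HIGH NAND HIGH = LOW
y9 = y3 NAND in1 = HIGH NAND HIGH = LOW
y10 = y5 NAND in2 = HIGH NAND LOW = HIGH
y12 = y10 NAND y3 = HIGH NAND HIGH = LOW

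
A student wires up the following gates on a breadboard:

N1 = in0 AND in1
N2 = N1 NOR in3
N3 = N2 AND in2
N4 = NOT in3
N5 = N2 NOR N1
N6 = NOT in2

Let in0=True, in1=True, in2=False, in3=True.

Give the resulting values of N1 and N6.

N1 = True, N6 = True

N1 = in0 AND in1 = True AND True = True
N6 = NOT in2 = NOT False = True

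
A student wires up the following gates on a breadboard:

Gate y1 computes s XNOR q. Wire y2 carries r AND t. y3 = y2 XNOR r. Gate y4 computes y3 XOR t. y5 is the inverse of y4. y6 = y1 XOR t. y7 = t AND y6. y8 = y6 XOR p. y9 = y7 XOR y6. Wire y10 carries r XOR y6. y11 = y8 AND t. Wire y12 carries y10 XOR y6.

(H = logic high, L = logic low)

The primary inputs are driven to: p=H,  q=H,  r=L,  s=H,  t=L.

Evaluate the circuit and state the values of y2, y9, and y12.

y2 = L, y9 = H, y12 = L

y1 = s XNOR q = H XNOR H = H
y2 = r AND t = L AND L = L
y6 = y1 XOR t = H XOR L = H
y7 = t AND y6 = L AND H = L
y9 = y7 XOR y6 = L XOR H = H
y10 = r XOR y6 = L XOR H = H
y12 = y10 XOR y6 = H XOR H = L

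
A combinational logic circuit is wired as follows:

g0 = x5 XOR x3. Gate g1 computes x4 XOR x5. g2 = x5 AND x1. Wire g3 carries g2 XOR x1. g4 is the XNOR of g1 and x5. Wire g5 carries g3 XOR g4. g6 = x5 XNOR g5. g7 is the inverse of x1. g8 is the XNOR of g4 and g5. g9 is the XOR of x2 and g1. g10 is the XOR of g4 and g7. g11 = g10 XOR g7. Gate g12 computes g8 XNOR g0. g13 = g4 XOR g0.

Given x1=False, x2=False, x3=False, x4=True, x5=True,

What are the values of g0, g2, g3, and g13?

g0 = True, g2 = False, g3 = False, g13 = True

g0 = x5 XOR x3 = True XOR False = True
g1 = x4 XOR x5 = True XOR True = False
g2 = x5 AND x1 = True AND False = False
g3 = g2 XOR x1 = False XOR False = False
g4 = g1 XNOR x5 = False XNOR True = False
g13 = g4 XOR g0 = False XOR True = True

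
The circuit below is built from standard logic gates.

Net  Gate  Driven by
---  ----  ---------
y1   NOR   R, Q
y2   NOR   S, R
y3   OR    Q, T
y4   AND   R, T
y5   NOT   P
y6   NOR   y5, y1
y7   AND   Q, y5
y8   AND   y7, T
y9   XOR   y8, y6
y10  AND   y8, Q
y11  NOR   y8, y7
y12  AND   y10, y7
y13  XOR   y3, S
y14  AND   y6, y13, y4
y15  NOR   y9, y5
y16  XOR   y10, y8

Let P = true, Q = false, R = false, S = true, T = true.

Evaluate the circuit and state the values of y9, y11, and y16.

y9 = false  y11 = true  y16 = false

y1 = R NOR Q = false NOR false = true
y5 = NOT P = NOT true = false
y6 = y5 NOR y1 = false NOR true = false
y7 = Q AND y5 = false AND false = false
y8 = y7 AND T = false AND true = false
y9 = y8 XOR y6 = false XOR false = false
y10 = y8 AND Q = false AND false = false
y11 = y8 NOR y7 = false NOR false = true
y16 = y10 XOR y8 = false XOR false = false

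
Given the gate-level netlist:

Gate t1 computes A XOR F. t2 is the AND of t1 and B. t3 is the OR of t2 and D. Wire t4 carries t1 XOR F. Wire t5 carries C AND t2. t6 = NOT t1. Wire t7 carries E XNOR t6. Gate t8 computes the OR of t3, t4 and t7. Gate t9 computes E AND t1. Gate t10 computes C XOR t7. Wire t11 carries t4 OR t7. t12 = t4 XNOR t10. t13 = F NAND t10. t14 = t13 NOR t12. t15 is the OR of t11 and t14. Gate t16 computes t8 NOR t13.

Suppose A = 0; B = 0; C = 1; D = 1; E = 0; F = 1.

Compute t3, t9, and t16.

t3 = 1  t9 = 0  t16 = 0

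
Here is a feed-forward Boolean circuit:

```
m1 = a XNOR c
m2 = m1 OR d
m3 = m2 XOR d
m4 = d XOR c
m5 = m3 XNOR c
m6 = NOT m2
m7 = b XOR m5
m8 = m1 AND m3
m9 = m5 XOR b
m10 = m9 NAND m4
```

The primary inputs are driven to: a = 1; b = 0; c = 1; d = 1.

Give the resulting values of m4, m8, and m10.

m4 = 0, m8 = 0, m10 = 1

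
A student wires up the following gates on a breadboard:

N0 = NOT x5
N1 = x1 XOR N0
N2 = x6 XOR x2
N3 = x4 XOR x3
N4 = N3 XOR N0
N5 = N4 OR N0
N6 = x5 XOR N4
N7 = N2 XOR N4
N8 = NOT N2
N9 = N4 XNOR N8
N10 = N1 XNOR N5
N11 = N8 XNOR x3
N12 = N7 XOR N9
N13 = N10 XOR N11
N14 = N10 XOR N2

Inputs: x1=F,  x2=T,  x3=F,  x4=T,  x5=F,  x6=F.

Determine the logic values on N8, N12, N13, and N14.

N0 = NOT x5 = NOT F = T
N1 = x1 XOR N0 = F XOR T = T
N2 = x6 XOR x2 = F XOR T = T
N3 = x4 XOR x3 = T XOR F = T
N4 = N3 XOR N0 = T XOR T = F
N5 = N4 OR N0 = F OR T = T
N7 = N2 XOR N4 = T XOR F = T
N8 = NOT N2 = NOT T = F
N9 = N4 XNOR N8 = F XNOR F = T
N10 = N1 XNOR N5 = T XNOR T = T
N11 = N8 XNOR x3 = F XNOR F = T
N12 = N7 XOR N9 = T XOR T = F
N13 = N10 XOR N11 = T XOR T = F
N14 = N10 XOR N2 = T XOR T = F

N8 = F, N12 = F, N13 = F, N14 = F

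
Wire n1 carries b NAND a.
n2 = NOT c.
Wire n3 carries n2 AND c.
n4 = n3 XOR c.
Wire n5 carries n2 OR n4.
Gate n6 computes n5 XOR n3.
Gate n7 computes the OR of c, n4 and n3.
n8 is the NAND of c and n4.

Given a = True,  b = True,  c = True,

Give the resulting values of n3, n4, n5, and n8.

n3 = False  n4 = True  n5 = True  n8 = False

n2 = NOT c = NOT True = False
n3 = n2 AND c = False AND True = False
n4 = n3 XOR c = False XOR True = True
n5 = n2 OR n4 = False OR True = True
n8 = c NAND n4 = True NAND True = False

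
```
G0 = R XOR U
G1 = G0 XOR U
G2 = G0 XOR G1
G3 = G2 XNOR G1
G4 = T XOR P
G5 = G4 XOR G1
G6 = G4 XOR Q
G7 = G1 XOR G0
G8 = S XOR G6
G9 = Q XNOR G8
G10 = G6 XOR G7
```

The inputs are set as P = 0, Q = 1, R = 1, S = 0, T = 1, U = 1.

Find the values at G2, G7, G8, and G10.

G2 = 1  G7 = 1  G8 = 0  G10 = 1

G0 = R XOR U = 1 XOR 1 = 0
G1 = G0 XOR U = 0 XOR 1 = 1
G2 = G0 XOR G1 = 0 XOR 1 = 1
G4 = T XOR P = 1 XOR 0 = 1
G6 = G4 XOR Q = 1 XOR 1 = 0
G7 = G1 XOR G0 = 1 XOR 0 = 1
G8 = S XOR G6 = 0 XOR 0 = 0
G10 = G6 XOR G7 = 0 XOR 1 = 1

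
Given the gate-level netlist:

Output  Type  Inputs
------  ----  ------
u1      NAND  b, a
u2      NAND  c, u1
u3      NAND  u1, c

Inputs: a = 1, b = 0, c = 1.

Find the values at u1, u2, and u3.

u1 = 1; u2 = 0; u3 = 0

u1 = b NAND a = 0 NAND 1 = 1
u2 = c NAND u1 = 1 NAND 1 = 0
u3 = u1 NAND c = 1 NAND 1 = 0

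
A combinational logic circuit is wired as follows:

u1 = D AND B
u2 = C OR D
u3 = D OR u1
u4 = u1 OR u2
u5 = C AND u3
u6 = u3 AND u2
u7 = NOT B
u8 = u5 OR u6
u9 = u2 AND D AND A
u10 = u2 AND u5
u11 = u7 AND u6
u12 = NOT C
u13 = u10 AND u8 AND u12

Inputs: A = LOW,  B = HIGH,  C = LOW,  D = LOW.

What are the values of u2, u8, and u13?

u2 = LOW, u8 = LOW, u13 = LOW

u1 = D AND B = LOW AND HIGH = LOW
u2 = C OR D = LOW OR LOW = LOW
u3 = D OR u1 = LOW OR LOW = LOW
u5 = C AND u3 = LOW AND LOW = LOW
u6 = u3 AND u2 = LOW AND LOW = LOW
u8 = u5 OR u6 = LOW OR LOW = LOW
u10 = u2 AND u5 = LOW AND LOW = LOW
u12 = NOT C = NOT LOW = HIGH
u13 = u10 AND u8 AND u12 = LOW AND LOW AND HIGH = LOW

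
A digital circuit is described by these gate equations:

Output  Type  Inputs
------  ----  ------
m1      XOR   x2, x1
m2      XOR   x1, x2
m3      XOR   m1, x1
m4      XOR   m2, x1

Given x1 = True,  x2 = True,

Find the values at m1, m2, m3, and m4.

m1 = x2 XOR x1 = True XOR True = False
m2 = x1 XOR x2 = True XOR True = False
m3 = m1 XOR x1 = False XOR True = True
m4 = m2 XOR x1 = False XOR True = True

m1 = False, m2 = False, m3 = True, m4 = True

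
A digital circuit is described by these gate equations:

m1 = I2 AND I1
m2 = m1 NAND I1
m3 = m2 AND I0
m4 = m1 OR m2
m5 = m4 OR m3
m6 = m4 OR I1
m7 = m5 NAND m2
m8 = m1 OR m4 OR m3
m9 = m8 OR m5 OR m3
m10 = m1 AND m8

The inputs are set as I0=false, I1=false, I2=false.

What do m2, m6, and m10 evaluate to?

m1 = I2 AND I1 = false AND false = false
m2 = m1 NAND I1 = false NAND false = true
m3 = m2 AND I0 = true AND false = false
m4 = m1 OR m2 = false OR true = true
m6 = m4 OR I1 = true OR false = true
m8 = m1 OR m4 OR m3 = false OR true OR false = true
m10 = m1 AND m8 = false AND true = false

m2 = true; m6 = true; m10 = false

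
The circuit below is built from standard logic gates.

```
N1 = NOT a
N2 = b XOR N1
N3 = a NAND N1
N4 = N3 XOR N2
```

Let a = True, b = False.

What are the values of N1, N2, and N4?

N1 = False, N2 = False, N4 = True

N1 = NOT a = NOT True = False
N2 = b XOR N1 = False XOR False = False
N3 = a NAND N1 = True NAND False = True
N4 = N3 XOR N2 = True XOR False = True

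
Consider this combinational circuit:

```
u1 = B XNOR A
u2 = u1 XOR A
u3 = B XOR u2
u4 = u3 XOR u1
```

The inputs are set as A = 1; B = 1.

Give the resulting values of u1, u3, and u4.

u1 = B XNOR A = 1 XNOR 1 = 1
u2 = u1 XOR A = 1 XOR 1 = 0
u3 = B XOR u2 = 1 XOR 0 = 1
u4 = u3 XOR u1 = 1 XOR 1 = 0

u1 = 1, u3 = 1, u4 = 0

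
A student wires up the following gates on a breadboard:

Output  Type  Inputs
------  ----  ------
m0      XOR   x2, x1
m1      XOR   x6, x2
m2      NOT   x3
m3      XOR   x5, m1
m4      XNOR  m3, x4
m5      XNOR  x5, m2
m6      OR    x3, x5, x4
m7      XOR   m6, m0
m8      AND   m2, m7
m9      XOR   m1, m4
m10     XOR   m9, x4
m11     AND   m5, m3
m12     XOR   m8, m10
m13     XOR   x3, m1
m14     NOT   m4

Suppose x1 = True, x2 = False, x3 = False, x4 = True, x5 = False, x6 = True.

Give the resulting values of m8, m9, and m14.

m8 = False; m9 = False; m14 = False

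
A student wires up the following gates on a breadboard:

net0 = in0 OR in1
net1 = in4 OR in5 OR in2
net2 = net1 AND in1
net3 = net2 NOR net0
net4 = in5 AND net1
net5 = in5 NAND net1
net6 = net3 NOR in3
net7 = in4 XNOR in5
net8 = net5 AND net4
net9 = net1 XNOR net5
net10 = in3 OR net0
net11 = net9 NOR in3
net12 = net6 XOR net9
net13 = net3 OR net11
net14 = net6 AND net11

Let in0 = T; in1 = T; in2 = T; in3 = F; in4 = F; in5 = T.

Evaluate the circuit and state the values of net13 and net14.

net13 = T, net14 = T

net0 = in0 OR in1 = T OR T = T
net1 = in4 OR in5 OR in2 = F OR T OR T = T
net2 = net1 AND in1 = T AND T = T
net3 = net2 NOR net0 = T NOR T = F
net5 = in5 NAND net1 = T NAND T = F
net6 = net3 NOR in3 = F NOR F = T
net9 = net1 XNOR net5 = T XNOR F = F
net11 = net9 NOR in3 = F NOR F = T
net13 = net3 OR net11 = F OR T = T
net14 = net6 AND net11 = T AND T = T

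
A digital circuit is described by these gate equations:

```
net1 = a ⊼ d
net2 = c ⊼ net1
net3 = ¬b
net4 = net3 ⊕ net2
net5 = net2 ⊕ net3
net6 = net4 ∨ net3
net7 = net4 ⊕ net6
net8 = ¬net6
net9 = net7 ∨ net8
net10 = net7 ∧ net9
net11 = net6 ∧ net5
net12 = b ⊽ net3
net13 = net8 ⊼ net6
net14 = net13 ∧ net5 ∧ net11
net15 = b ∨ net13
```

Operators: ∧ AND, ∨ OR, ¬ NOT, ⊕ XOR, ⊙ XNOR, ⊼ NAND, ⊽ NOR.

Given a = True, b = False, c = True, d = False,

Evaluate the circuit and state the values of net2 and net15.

net1 = a NAND d = True NAND False = True
net2 = c NAND net1 = True NAND True = False
net3 = NOT b = NOT False = True
net4 = net3 XOR net2 = True XOR False = True
net6 = net4 OR net3 = True OR True = True
net8 = NOT net6 = NOT True = False
net13 = net8 NAND net6 = False NAND True = True
net15 = b OR net13 = False OR True = True

net2 = False  net15 = True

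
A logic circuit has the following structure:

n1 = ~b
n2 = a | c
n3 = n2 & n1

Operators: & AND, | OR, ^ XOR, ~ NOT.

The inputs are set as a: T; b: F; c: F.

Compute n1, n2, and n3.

n1 = NOT b = NOT F = T
n2 = a OR c = T OR F = T
n3 = n2 AND n1 = T AND T = T

n1 = T, n2 = T, n3 = T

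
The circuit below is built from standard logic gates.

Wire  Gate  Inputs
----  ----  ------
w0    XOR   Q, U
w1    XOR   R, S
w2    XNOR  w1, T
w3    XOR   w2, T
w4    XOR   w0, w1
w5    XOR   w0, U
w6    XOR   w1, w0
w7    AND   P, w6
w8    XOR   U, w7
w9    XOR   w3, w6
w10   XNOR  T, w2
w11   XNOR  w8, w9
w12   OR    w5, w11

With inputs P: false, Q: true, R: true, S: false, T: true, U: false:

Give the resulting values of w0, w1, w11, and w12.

w0 = Q XOR U = true XOR false = true
w1 = R XOR S = true XOR false = true
w2 = w1 XNOR T = true XNOR true = true
w3 = w2 XOR T = true XOR true = false
w5 = w0 XOR U = true XOR false = true
w6 = w1 XOR w0 = true XOR true = false
w7 = P AND w6 = false AND false = false
w8 = U XOR w7 = false XOR false = false
w9 = w3 XOR w6 = false XOR false = false
w11 = w8 XNOR w9 = false XNOR false = true
w12 = w5 OR w11 = true OR true = true

w0 = true  w1 = true  w11 = true  w12 = true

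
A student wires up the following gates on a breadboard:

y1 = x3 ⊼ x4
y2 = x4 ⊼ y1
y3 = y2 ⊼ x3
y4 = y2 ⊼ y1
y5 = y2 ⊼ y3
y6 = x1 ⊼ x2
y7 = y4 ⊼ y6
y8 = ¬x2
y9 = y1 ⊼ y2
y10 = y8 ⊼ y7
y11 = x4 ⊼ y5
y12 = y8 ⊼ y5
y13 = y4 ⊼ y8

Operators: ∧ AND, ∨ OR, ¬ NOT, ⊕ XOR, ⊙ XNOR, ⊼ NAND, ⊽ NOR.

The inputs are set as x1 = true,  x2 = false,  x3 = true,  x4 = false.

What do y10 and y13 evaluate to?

y10 = false, y13 = true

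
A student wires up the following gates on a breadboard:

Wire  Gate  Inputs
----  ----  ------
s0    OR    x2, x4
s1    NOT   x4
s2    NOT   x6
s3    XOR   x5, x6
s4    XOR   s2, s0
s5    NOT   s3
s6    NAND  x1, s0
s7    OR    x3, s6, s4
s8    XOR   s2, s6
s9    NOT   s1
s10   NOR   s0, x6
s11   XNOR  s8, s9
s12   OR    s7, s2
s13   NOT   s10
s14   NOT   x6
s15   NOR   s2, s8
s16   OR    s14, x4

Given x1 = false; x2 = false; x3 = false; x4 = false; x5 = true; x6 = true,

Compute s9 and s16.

s9 = false, s16 = false

s1 = NOT x4 = NOT false = true
s9 = NOT s1 = NOT true = false
s14 = NOT x6 = NOT true = false
s16 = s14 OR x4 = false OR false = false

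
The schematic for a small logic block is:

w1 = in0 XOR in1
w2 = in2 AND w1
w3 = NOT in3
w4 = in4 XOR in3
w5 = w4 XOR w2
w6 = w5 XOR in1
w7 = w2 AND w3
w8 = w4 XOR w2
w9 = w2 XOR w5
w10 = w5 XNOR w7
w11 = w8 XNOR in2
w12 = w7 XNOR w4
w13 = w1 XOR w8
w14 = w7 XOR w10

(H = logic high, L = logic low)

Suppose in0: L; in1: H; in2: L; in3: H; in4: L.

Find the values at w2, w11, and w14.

w2 = L, w11 = L, w14 = L

w1 = in0 XOR in1 = L XOR H = H
w2 = in2 AND w1 = L AND H = L
w3 = NOT in3 = NOT H = L
w4 = in4 XOR in3 = L XOR H = H
w5 = w4 XOR w2 = H XOR L = H
w7 = w2 AND w3 = L AND L = L
w8 = w4 XOR w2 = H XOR L = H
w10 = w5 XNOR w7 = H XNOR L = L
w11 = w8 XNOR in2 = H XNOR L = L
w14 = w7 XOR w10 = L XOR L = L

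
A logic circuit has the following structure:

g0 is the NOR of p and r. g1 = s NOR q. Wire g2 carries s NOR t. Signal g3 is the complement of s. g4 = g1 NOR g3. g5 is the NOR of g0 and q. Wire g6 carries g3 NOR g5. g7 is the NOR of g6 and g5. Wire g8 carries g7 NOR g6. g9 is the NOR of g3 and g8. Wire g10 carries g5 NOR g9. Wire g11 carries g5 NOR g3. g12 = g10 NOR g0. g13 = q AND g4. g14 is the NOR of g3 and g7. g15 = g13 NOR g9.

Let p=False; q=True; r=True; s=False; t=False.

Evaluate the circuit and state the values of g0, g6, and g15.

g0 = p NOR r = False NOR True = False
g1 = s NOR q = False NOR True = False
g3 = NOT s = NOT False = True
g4 = g1 NOR g3 = False NOR True = False
g5 = g0 NOR q = False NOR True = False
g6 = g3 NOR g5 = True NOR False = False
g7 = g6 NOR g5 = False NOR False = True
g8 = g7 NOR g6 = True NOR False = False
g9 = g3 NOR g8 = True NOR False = False
g13 = q AND g4 = True AND False = False
g15 = g13 NOR g9 = False NOR False = True

g0 = False, g6 = False, g15 = True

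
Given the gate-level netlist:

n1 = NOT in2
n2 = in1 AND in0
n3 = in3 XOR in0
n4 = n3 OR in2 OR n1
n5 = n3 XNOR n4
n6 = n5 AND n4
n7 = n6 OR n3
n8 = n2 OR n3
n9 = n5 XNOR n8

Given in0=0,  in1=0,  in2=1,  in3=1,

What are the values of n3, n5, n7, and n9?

n3 = 1  n5 = 1  n7 = 1  n9 = 1

n1 = NOT in2 = NOT 1 = 0
n2 = in1 AND in0 = 0 AND 0 = 0
n3 = in3 XOR in0 = 1 XOR 0 = 1
n4 = n3 OR in2 OR n1 = 1 OR 1 OR 0 = 1
n5 = n3 XNOR n4 = 1 XNOR 1 = 1
n6 = n5 AND n4 = 1 AND 1 = 1
n7 = n6 OR n3 = 1 OR 1 = 1
n8 = n2 OR n3 = 0 OR 1 = 1
n9 = n5 XNOR n8 = 1 XNOR 1 = 1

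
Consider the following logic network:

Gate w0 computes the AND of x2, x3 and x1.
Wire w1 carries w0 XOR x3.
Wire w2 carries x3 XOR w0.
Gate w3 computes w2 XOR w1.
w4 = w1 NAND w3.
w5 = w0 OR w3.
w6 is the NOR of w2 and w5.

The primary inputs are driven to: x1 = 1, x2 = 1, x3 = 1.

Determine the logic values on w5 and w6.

w5 = 1  w6 = 0

w0 = x2 AND x3 AND x1 = 1 AND 1 AND 1 = 1
w1 = w0 XOR x3 = 1 XOR 1 = 0
w2 = x3 XOR w0 = 1 XOR 1 = 0
w3 = w2 XOR w1 = 0 XOR 0 = 0
w5 = w0 OR w3 = 1 OR 0 = 1
w6 = w2 NOR w5 = 0 NOR 1 = 0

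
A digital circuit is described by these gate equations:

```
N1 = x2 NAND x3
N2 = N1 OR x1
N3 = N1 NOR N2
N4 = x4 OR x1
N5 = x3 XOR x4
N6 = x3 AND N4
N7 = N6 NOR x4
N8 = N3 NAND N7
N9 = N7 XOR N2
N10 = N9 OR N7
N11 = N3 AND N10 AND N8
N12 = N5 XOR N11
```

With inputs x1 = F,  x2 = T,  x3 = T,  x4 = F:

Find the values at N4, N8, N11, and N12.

N1 = x2 NAND x3 = T NAND T = F
N2 = N1 OR x1 = F OR F = F
N3 = N1 NOR N2 = F NOR F = T
N4 = x4 OR x1 = F OR F = F
N5 = x3 XOR x4 = T XOR F = T
N6 = x3 AND N4 = T AND F = F
N7 = N6 NOR x4 = F NOR F = T
N8 = N3 NAND N7 = T NAND T = F
N9 = N7 XOR N2 = T XOR F = T
N10 = N9 OR N7 = T OR T = T
N11 = N3 AND N10 AND N8 = T AND T AND F = F
N12 = N5 XOR N11 = T XOR F = T

N4 = F, N8 = F, N11 = F, N12 = T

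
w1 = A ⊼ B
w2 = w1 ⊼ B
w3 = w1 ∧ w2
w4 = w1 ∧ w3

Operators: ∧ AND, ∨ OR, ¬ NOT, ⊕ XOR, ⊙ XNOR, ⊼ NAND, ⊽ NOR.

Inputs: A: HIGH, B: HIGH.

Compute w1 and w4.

w1 = LOW  w4 = LOW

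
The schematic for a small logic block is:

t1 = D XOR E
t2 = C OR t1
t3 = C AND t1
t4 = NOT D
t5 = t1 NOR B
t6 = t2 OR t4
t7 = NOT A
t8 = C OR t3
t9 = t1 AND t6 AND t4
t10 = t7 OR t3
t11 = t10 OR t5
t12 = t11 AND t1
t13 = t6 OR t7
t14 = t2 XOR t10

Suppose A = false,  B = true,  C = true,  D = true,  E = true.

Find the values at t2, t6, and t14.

t1 = D XOR E = true XOR true = false
t2 = C OR t1 = true OR false = true
t3 = C AND t1 = true AND false = false
t4 = NOT D = NOT true = false
t6 = t2 OR t4 = true OR false = true
t7 = NOT A = NOT false = true
t10 = t7 OR t3 = true OR false = true
t14 = t2 XOR t10 = true XOR true = false

t2 = true, t6 = true, t14 = false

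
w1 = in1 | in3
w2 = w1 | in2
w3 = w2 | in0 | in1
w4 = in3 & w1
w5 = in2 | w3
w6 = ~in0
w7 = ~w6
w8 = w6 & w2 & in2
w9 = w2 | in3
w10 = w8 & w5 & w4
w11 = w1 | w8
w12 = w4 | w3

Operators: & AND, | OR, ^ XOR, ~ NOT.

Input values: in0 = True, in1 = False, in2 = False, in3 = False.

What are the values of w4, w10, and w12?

w1 = in1 OR in3 = False OR False = False
w2 = w1 OR in2 = False OR False = False
w3 = w2 OR in0 OR in1 = False OR True OR False = True
w4 = in3 AND w1 = False AND False = False
w5 = in2 OR w3 = False OR True = True
w6 = NOT in0 = NOT True = False
w8 = w6 AND w2 AND in2 = False AND False AND False = False
w10 = w8 AND w5 AND w4 = False AND True AND False = False
w12 = w4 OR w3 = False OR True = True

w4 = False; w10 = False; w12 = True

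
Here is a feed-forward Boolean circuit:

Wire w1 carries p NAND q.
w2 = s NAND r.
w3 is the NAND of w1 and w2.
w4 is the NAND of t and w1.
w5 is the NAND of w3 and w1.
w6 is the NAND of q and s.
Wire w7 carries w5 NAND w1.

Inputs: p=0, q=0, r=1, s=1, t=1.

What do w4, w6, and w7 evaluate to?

w4 = 0, w6 = 1, w7 = 1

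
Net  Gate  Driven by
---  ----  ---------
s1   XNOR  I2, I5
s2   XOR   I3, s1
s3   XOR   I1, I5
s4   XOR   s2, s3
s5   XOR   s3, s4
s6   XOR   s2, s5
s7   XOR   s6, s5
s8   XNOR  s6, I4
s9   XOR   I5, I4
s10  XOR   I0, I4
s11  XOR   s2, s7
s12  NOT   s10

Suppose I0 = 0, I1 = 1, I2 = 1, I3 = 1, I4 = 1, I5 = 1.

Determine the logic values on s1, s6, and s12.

s1 = I2 XNOR I5 = 1 XNOR 1 = 1
s2 = I3 XOR s1 = 1 XOR 1 = 0
s3 = I1 XOR I5 = 1 XOR 1 = 0
s4 = s2 XOR s3 = 0 XOR 0 = 0
s5 = s3 XOR s4 = 0 XOR 0 = 0
s6 = s2 XOR s5 = 0 XOR 0 = 0
s10 = I0 XOR I4 = 0 XOR 1 = 1
s12 = NOT s10 = NOT 1 = 0

s1 = 1  s6 = 0  s12 = 0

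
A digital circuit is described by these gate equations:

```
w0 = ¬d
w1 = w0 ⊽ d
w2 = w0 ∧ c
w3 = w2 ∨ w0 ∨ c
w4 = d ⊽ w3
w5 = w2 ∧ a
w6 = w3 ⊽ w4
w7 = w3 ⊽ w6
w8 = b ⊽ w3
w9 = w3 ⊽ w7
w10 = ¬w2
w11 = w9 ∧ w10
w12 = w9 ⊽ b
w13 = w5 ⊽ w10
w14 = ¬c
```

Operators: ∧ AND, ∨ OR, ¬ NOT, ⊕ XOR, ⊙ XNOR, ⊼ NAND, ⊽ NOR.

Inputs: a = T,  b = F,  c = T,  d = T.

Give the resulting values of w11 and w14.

w11 = F; w14 = F

w0 = NOT d = NOT T = F
w2 = w0 AND c = F AND T = F
w3 = w2 OR w0 OR c = F OR F OR T = T
w4 = d NOR w3 = T NOR T = F
w6 = w3 NOR w4 = T NOR F = F
w7 = w3 NOR w6 = T NOR F = F
w9 = w3 NOR w7 = T NOR F = F
w10 = NOT w2 = NOT F = T
w11 = w9 AND w10 = F AND T = F
w14 = NOT c = NOT T = F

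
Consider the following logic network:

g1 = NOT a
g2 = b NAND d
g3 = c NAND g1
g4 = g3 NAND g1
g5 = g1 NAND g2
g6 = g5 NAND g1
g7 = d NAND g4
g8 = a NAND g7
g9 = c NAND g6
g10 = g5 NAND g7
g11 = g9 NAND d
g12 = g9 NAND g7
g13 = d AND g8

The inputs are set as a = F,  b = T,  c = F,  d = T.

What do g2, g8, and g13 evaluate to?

g1 = NOT a = NOT F = T
g2 = b NAND d = T NAND T = F
g3 = c NAND g1 = F NAND T = T
g4 = g3 NAND g1 = T NAND T = F
g7 = d NAND g4 = T NAND F = T
g8 = a NAND g7 = F NAND T = T
g13 = d AND g8 = T AND T = T

g2 = F, g8 = T, g13 = T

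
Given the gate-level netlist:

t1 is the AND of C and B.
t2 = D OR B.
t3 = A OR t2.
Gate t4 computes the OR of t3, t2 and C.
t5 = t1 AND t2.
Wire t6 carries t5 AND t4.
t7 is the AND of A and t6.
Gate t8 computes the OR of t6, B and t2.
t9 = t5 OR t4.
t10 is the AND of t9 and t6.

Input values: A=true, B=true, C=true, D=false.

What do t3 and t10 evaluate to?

t3 = true, t10 = true

t1 = C AND B = true AND true = true
t2 = D OR B = false OR true = true
t3 = A OR t2 = true OR true = true
t4 = t3 OR t2 OR C = true OR true OR true = true
t5 = t1 AND t2 = true AND true = true
t6 = t5 AND t4 = true AND true = true
t9 = t5 OR t4 = true OR true = true
t10 = t9 AND t6 = true AND true = true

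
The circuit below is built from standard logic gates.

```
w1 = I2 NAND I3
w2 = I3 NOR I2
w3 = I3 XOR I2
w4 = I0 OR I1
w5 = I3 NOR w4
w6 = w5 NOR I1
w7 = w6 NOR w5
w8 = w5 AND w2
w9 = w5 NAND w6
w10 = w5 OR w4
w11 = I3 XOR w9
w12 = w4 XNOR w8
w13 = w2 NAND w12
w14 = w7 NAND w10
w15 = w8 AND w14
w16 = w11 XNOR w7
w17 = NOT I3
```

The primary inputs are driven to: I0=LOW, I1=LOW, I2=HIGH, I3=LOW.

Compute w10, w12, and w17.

w2 = I3 NOR I2 = LOW NOR HIGH = LOW
w4 = I0 OR I1 = LOW OR LOW = LOW
w5 = I3 NOR w4 = LOW NOR LOW = HIGH
w8 = w5 AND w2 = HIGH AND LOW = LOW
w10 = w5 OR w4 = HIGH OR LOW = HIGH
w12 = w4 XNOR w8 = LOW XNOR LOW = HIGH
w17 = NOT I3 = NOT LOW = HIGH

w10 = HIGH  w12 = HIGH  w17 = HIGH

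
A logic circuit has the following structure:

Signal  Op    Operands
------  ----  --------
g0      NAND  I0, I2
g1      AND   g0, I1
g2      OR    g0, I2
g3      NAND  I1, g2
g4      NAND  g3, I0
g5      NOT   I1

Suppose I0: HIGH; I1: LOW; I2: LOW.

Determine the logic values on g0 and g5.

g0 = HIGH, g5 = HIGH

g0 = I0 NAND I2 = HIGH NAND LOW = HIGH
g5 = NOT I1 = NOT LOW = HIGH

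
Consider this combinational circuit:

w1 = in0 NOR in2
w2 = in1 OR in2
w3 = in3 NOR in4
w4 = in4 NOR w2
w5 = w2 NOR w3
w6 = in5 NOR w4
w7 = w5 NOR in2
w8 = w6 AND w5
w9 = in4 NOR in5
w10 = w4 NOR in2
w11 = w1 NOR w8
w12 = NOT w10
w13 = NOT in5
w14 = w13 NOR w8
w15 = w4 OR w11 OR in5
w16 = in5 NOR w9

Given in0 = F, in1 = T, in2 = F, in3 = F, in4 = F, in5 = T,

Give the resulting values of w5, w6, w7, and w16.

w2 = in1 OR in2 = T OR F = T
w3 = in3 NOR in4 = F NOR F = T
w4 = in4 NOR w2 = F NOR T = F
w5 = w2 NOR w3 = T NOR T = F
w6 = in5 NOR w4 = T NOR F = F
w7 = w5 NOR in2 = F NOR F = T
w9 = in4 NOR in5 = F NOR T = F
w16 = in5 NOR w9 = T NOR F = F

w5 = F  w6 = F  w7 = T  w16 = F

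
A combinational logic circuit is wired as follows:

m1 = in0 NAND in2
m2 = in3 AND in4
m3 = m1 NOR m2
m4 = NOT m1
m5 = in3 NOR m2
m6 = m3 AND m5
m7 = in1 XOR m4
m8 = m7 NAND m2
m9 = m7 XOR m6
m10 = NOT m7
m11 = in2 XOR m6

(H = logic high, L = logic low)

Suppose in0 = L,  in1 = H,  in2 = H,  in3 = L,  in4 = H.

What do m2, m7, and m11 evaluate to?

m2 = L, m7 = H, m11 = H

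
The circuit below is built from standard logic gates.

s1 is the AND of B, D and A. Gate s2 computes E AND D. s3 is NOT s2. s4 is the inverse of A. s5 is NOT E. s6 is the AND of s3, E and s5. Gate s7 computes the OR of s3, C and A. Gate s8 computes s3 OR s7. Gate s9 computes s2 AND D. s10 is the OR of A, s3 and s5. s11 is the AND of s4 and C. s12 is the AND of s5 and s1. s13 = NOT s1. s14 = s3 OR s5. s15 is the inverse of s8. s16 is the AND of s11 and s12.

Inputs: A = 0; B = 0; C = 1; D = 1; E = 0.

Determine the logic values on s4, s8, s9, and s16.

s1 = B AND D AND A = 0 AND 1 AND 0 = 0
s2 = E AND D = 0 AND 1 = 0
s3 = NOT s2 = NOT 0 = 1
s4 = NOT A = NOT 0 = 1
s5 = NOT E = NOT 0 = 1
s7 = s3 OR C OR A = 1 OR 1 OR 0 = 1
s8 = s3 OR s7 = 1 OR 1 = 1
s9 = s2 AND D = 0 AND 1 = 0
s11 = s4 AND C = 1 AND 1 = 1
s12 = s5 AND s1 = 1 AND 0 = 0
s16 = s11 AND s12 = 1 AND 0 = 0

s4 = 1; s8 = 1; s9 = 0; s16 = 0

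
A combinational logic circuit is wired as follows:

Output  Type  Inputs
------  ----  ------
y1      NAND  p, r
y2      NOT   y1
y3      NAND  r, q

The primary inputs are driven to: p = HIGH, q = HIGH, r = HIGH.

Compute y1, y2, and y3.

y1 = p NAND r = HIGH NAND HIGH = LOW
y2 = NOT y1 = NOT LOW = HIGH
y3 = r NAND q = HIGH NAND HIGH = LOW

y1 = LOW; y2 = HIGH; y3 = LOW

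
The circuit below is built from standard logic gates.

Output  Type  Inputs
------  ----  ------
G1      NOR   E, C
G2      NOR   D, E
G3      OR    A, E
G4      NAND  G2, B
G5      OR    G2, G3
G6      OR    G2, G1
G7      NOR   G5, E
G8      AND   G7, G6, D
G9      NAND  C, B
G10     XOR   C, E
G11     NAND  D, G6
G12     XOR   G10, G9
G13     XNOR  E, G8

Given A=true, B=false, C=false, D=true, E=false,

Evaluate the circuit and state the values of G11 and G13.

G11 = false, G13 = true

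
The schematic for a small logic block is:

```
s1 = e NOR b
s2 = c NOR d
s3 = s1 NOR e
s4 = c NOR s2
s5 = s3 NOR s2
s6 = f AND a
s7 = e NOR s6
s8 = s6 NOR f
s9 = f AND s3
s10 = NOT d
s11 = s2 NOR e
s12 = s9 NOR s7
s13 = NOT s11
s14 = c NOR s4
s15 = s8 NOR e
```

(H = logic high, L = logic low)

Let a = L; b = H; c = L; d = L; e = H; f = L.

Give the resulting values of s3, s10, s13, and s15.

s3 = L, s10 = H, s13 = H, s15 = L

s1 = e NOR b = H NOR H = L
s2 = c NOR d = L NOR L = H
s3 = s1 NOR e = L NOR H = L
s6 = f AND a = L AND L = L
s8 = s6 NOR f = L NOR L = H
s10 = NOT d = NOT L = H
s11 = s2 NOR e = H NOR H = L
s13 = NOT s11 = NOT L = H
s15 = s8 NOR e = H NOR H = L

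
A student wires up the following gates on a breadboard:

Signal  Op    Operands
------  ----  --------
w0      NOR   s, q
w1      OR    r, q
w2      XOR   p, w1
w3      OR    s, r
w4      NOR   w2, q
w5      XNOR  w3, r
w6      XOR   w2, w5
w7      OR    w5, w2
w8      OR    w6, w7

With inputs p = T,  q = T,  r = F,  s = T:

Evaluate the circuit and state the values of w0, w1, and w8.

w0 = s NOR q = T NOR T = F
w1 = r OR q = F OR T = T
w2 = p XOR w1 = T XOR T = F
w3 = s OR r = T OR F = T
w5 = w3 XNOR r = T XNOR F = F
w6 = w2 XOR w5 = F XOR F = F
w7 = w5 OR w2 = F OR F = F
w8 = w6 OR w7 = F OR F = F

w0 = F, w1 = T, w8 = F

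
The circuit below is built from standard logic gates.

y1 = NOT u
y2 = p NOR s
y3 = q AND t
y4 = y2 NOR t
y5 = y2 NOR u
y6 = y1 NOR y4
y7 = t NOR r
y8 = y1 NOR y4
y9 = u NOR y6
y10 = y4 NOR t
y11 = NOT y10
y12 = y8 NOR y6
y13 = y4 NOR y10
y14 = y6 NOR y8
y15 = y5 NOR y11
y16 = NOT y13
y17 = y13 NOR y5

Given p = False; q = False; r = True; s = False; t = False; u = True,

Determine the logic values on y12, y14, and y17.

y1 = NOT u = NOT True = False
y2 = p NOR s = False NOR False = True
y4 = y2 NOR t = True NOR False = False
y5 = y2 NOR u = True NOR True = False
y6 = y1 NOR y4 = False NOR False = True
y8 = y1 NOR y4 = False NOR False = True
y10 = y4 NOR t = False NOR False = True
y12 = y8 NOR y6 = True NOR True = False
y13 = y4 NOR y10 = False NOR True = False
y14 = y6 NOR y8 = True NOR True = False
y17 = y13 NOR y5 = False NOR False = True

y12 = False; y14 = False; y17 = True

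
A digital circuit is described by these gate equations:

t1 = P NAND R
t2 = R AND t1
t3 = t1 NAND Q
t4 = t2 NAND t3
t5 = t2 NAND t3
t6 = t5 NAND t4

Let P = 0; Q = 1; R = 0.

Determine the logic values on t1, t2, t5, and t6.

t1 = 1, t2 = 0, t5 = 1, t6 = 0

t1 = P NAND R = 0 NAND 0 = 1
t2 = R AND t1 = 0 AND 1 = 0
t3 = t1 NAND Q = 1 NAND 1 = 0
t4 = t2 NAND t3 = 0 NAND 0 = 1
t5 = t2 NAND t3 = 0 NAND 0 = 1
t6 = t5 NAND t4 = 1 NAND 1 = 0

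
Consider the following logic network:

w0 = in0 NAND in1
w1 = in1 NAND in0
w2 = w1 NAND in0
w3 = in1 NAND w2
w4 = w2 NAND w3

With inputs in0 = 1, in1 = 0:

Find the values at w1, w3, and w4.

w1 = 1  w3 = 1  w4 = 1

w1 = in1 NAND in0 = 0 NAND 1 = 1
w2 = w1 NAND in0 = 1 NAND 1 = 0
w3 = in1 NAND w2 = 0 NAND 0 = 1
w4 = w2 NAND w3 = 0 NAND 1 = 1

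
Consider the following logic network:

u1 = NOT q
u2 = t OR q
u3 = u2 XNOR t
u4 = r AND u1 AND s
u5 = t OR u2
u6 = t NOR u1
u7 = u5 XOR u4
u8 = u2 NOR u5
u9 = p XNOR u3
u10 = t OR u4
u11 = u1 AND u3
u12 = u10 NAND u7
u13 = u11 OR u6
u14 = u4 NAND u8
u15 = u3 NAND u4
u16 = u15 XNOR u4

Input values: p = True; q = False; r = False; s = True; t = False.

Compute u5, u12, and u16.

u5 = False; u12 = True; u16 = False

u1 = NOT q = NOT False = True
u2 = t OR q = False OR False = False
u3 = u2 XNOR t = False XNOR False = True
u4 = r AND u1 AND s = False AND True AND True = False
u5 = t OR u2 = False OR False = False
u7 = u5 XOR u4 = False XOR False = False
u10 = t OR u4 = False OR False = False
u12 = u10 NAND u7 = False NAND False = True
u15 = u3 NAND u4 = True NAND False = True
u16 = u15 XNOR u4 = True XNOR False = False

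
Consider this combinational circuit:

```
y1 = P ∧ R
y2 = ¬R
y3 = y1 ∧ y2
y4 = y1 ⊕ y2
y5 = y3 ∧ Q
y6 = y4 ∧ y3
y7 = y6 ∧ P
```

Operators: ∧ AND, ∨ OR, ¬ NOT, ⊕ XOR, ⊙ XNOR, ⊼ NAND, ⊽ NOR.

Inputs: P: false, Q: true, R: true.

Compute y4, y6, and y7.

y4 = false, y6 = false, y7 = false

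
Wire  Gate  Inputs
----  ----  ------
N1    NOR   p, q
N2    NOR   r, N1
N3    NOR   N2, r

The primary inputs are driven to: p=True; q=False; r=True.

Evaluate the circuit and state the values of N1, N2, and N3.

N1 = p NOR q = True NOR False = False
N2 = r NOR N1 = True NOR False = False
N3 = N2 NOR r = False NOR True = False

N1 = False; N2 = False; N3 = False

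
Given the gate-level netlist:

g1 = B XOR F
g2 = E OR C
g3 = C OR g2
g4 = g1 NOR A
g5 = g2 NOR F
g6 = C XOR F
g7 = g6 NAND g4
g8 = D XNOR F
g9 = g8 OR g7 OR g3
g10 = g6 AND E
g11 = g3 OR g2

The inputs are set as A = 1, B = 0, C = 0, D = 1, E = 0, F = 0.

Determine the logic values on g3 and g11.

g3 = 0, g11 = 0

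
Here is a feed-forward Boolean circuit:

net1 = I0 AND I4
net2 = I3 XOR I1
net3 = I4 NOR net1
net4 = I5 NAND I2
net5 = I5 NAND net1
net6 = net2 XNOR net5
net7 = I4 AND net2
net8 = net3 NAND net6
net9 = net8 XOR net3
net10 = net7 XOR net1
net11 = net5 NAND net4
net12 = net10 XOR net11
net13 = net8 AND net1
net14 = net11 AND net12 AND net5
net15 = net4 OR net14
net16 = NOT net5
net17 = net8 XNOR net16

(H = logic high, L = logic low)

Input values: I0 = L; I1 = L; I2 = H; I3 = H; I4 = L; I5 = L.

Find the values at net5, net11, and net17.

net1 = I0 AND I4 = L AND L = L
net2 = I3 XOR I1 = H XOR L = H
net3 = I4 NOR net1 = L NOR L = H
net4 = I5 NAND I2 = L NAND H = H
net5 = I5 NAND net1 = L NAND L = H
net6 = net2 XNOR net5 = H XNOR H = H
net8 = net3 NAND net6 = H NAND H = L
net11 = net5 NAND net4 = H NAND H = L
net16 = NOT net5 = NOT H = L
net17 = net8 XNOR net16 = L XNOR L = H

net5 = H; net11 = L; net17 = H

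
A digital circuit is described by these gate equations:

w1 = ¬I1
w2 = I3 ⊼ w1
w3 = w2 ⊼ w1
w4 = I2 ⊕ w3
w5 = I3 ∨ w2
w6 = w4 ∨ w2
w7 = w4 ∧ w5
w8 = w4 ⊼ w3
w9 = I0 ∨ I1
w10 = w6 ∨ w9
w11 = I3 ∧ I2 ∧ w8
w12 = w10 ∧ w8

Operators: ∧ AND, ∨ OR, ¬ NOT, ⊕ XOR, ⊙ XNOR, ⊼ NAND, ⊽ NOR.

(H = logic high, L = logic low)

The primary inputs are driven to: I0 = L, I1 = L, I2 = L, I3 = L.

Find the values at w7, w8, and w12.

w7 = L; w8 = H; w12 = H

w1 = NOT I1 = NOT L = H
w2 = I3 NAND w1 = L NAND H = H
w3 = w2 NAND w1 = H NAND H = L
w4 = I2 XOR w3 = L XOR L = L
w5 = I3 OR w2 = L OR H = H
w6 = w4 OR w2 = L OR H = H
w7 = w4 AND w5 = L AND H = L
w8 = w4 NAND w3 = L NAND L = H
w9 = I0 OR I1 = L OR L = L
w10 = w6 OR w9 = H OR L = H
w12 = w10 AND w8 = H AND H = H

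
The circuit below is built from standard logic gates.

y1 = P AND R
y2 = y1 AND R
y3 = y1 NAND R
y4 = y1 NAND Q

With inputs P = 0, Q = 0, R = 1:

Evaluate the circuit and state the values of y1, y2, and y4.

y1 = 0, y2 = 0, y4 = 1

y1 = P AND R = 0 AND 1 = 0
y2 = y1 AND R = 0 AND 1 = 0
y4 = y1 NAND Q = 0 NAND 0 = 1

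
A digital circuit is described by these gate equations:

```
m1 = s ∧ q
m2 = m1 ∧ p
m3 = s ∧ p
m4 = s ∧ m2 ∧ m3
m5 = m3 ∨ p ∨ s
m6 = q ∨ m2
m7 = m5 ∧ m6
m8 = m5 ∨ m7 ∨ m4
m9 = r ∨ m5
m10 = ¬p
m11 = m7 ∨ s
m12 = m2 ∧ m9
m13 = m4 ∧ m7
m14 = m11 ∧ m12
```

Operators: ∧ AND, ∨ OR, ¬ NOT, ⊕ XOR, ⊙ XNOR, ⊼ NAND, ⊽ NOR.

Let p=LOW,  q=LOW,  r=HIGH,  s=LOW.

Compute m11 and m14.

m11 = LOW  m14 = LOW

m1 = s AND q = LOW AND LOW = LOW
m2 = m1 AND p = LOW AND LOW = LOW
m3 = s AND p = LOW AND LOW = LOW
m5 = m3 OR p OR s = LOW OR LOW OR LOW = LOW
m6 = q OR m2 = LOW OR LOW = LOW
m7 = m5 AND m6 = LOW AND LOW = LOW
m9 = r OR m5 = HIGH OR LOW = HIGH
m11 = m7 OR s = LOW OR LOW = LOW
m12 = m2 AND m9 = LOW AND HIGH = LOW
m14 = m11 AND m12 = LOW AND LOW = LOW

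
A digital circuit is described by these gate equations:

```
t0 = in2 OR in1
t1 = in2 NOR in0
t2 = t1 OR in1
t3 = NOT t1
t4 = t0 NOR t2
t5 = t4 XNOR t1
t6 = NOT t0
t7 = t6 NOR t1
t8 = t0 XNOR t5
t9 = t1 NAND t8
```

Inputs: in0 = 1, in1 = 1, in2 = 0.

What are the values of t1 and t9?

t0 = in2 OR in1 = 0 OR 1 = 1
t1 = in2 NOR in0 = 0 NOR 1 = 0
t2 = t1 OR in1 = 0 OR 1 = 1
t4 = t0 NOR t2 = 1 NOR 1 = 0
t5 = t4 XNOR t1 = 0 XNOR 0 = 1
t8 = t0 XNOR t5 = 1 XNOR 1 = 1
t9 = t1 NAND t8 = 0 NAND 1 = 1

t1 = 0  t9 = 1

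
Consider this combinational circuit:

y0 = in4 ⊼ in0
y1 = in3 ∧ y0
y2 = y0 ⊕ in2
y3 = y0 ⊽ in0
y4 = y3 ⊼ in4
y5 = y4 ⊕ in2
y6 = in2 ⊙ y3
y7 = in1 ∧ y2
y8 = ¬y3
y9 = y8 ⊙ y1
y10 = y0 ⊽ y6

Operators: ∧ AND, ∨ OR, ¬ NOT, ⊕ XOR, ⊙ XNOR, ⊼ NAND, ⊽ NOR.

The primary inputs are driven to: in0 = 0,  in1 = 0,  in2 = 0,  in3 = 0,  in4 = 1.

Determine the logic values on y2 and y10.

y0 = in4 NAND in0 = 1 NAND 0 = 1
y2 = y0 XOR in2 = 1 XOR 0 = 1
y3 = y0 NOR in0 = 1 NOR 0 = 0
y6 = in2 XNOR y3 = 0 XNOR 0 = 1
y10 = y0 NOR y6 = 1 NOR 1 = 0

y2 = 1, y10 = 0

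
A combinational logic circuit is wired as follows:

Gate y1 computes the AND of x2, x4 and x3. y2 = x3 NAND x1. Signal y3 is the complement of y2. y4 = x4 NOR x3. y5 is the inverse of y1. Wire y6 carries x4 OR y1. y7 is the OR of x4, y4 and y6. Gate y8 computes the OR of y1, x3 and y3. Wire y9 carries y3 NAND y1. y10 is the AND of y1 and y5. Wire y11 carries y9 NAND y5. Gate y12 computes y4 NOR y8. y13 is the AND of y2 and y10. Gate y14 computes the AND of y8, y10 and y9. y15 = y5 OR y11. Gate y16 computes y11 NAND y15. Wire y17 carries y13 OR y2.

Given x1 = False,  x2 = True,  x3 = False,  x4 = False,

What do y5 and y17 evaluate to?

y5 = True  y17 = True

y1 = x2 AND x4 AND x3 = True AND False AND False = False
y2 = x3 NAND x1 = False NAND False = True
y5 = NOT y1 = NOT False = True
y10 = y1 AND y5 = False AND True = False
y13 = y2 AND y10 = True AND False = False
y17 = y13 OR y2 = False OR True = True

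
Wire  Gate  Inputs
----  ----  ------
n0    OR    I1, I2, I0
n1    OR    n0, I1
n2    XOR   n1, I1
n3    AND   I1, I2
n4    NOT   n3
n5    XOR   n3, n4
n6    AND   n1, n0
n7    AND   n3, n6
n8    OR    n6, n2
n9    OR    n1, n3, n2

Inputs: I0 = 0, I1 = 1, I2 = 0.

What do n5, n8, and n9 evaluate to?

n5 = 1, n8 = 1, n9 = 1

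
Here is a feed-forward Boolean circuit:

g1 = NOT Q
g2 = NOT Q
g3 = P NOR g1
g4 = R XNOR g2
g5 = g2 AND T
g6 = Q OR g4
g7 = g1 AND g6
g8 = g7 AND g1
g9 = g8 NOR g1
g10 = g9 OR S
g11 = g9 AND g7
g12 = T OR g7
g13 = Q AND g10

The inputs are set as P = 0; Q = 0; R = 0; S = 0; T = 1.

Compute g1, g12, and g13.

g1 = 1, g12 = 1, g13 = 0

g1 = NOT Q = NOT 0 = 1
g2 = NOT Q = NOT 0 = 1
g4 = R XNOR g2 = 0 XNOR 1 = 0
g6 = Q OR g4 = 0 OR 0 = 0
g7 = g1 AND g6 = 1 AND 0 = 0
g8 = g7 AND g1 = 0 AND 1 = 0
g9 = g8 NOR g1 = 0 NOR 1 = 0
g10 = g9 OR S = 0 OR 0 = 0
g12 = T OR g7 = 1 OR 0 = 1
g13 = Q AND g10 = 0 AND 0 = 0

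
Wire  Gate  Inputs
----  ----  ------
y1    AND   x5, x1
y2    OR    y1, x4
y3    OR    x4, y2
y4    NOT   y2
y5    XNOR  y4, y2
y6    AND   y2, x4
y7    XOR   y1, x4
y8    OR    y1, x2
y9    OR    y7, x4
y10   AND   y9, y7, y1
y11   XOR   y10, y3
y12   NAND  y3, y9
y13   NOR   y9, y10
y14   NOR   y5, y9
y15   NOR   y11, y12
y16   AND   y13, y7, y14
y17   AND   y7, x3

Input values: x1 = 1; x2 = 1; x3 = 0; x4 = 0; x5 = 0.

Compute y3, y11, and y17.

y1 = x5 AND x1 = 0 AND 1 = 0
y2 = y1 OR x4 = 0 OR 0 = 0
y3 = x4 OR y2 = 0 OR 0 = 0
y7 = y1 XOR x4 = 0 XOR 0 = 0
y9 = y7 OR x4 = 0 OR 0 = 0
y10 = y9 AND y7 AND y1 = 0 AND 0 AND 0 = 0
y11 = y10 XOR y3 = 0 XOR 0 = 0
y17 = y7 AND x3 = 0 AND 0 = 0

y3 = 0  y11 = 0  y17 = 0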